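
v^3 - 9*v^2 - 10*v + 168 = (v - 7)*(v - 6)*(v + 4)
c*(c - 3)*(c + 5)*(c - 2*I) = c^4 + 2*c^3 - 2*I*c^3 - 15*c^2 - 4*I*c^2 + 30*I*c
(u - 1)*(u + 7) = u^2 + 6*u - 7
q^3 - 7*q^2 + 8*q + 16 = (q - 4)^2*(q + 1)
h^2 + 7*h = h*(h + 7)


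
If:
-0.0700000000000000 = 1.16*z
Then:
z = -0.06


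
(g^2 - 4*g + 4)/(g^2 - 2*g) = (g - 2)/g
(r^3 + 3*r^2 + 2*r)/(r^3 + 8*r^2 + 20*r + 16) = r*(r + 1)/(r^2 + 6*r + 8)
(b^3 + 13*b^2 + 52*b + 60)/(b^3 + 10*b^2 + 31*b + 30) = (b + 6)/(b + 3)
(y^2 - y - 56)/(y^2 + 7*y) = (y - 8)/y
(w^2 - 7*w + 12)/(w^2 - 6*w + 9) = (w - 4)/(w - 3)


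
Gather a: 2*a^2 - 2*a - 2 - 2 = 2*a^2 - 2*a - 4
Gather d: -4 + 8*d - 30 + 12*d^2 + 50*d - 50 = 12*d^2 + 58*d - 84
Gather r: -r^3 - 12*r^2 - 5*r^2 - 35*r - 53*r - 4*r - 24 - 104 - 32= -r^3 - 17*r^2 - 92*r - 160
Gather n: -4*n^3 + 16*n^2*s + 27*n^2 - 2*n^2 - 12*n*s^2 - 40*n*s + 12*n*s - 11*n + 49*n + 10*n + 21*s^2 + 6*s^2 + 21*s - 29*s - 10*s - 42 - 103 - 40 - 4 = -4*n^3 + n^2*(16*s + 25) + n*(-12*s^2 - 28*s + 48) + 27*s^2 - 18*s - 189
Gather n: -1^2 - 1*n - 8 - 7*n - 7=-8*n - 16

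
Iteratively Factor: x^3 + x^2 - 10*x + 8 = (x + 4)*(x^2 - 3*x + 2) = (x - 1)*(x + 4)*(x - 2)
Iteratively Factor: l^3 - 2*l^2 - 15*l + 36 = (l + 4)*(l^2 - 6*l + 9) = (l - 3)*(l + 4)*(l - 3)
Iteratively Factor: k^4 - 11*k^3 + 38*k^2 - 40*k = (k - 5)*(k^3 - 6*k^2 + 8*k) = k*(k - 5)*(k^2 - 6*k + 8) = k*(k - 5)*(k - 4)*(k - 2)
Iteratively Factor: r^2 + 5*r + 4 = (r + 4)*(r + 1)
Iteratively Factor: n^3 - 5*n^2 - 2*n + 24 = (n - 4)*(n^2 - n - 6) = (n - 4)*(n + 2)*(n - 3)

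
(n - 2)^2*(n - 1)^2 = n^4 - 6*n^3 + 13*n^2 - 12*n + 4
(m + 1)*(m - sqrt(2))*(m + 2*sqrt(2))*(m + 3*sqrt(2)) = m^4 + m^3 + 4*sqrt(2)*m^3 + 2*m^2 + 4*sqrt(2)*m^2 - 12*sqrt(2)*m + 2*m - 12*sqrt(2)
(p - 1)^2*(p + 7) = p^3 + 5*p^2 - 13*p + 7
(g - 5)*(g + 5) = g^2 - 25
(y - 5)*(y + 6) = y^2 + y - 30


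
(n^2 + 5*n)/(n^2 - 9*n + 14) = n*(n + 5)/(n^2 - 9*n + 14)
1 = 1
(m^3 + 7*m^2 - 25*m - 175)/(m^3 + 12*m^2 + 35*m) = (m - 5)/m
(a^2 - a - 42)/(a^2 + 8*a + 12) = (a - 7)/(a + 2)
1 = 1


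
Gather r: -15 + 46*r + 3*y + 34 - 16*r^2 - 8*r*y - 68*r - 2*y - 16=-16*r^2 + r*(-8*y - 22) + y + 3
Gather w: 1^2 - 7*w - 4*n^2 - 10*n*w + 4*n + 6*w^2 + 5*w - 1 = -4*n^2 + 4*n + 6*w^2 + w*(-10*n - 2)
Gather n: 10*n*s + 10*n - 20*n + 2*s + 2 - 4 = n*(10*s - 10) + 2*s - 2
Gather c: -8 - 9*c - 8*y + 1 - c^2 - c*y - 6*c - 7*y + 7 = -c^2 + c*(-y - 15) - 15*y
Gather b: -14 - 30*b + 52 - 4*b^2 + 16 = -4*b^2 - 30*b + 54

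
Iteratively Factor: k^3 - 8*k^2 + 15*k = (k)*(k^2 - 8*k + 15) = k*(k - 5)*(k - 3)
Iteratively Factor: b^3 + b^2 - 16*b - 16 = (b + 1)*(b^2 - 16) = (b - 4)*(b + 1)*(b + 4)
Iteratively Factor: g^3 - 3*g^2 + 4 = (g - 2)*(g^2 - g - 2) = (g - 2)*(g + 1)*(g - 2)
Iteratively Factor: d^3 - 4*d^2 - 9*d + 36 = (d + 3)*(d^2 - 7*d + 12) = (d - 4)*(d + 3)*(d - 3)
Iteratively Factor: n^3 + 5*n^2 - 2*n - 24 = (n - 2)*(n^2 + 7*n + 12) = (n - 2)*(n + 4)*(n + 3)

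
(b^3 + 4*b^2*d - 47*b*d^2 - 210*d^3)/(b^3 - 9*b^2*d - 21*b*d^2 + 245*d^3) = (b + 6*d)/(b - 7*d)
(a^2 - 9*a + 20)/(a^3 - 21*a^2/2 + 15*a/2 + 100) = 2*(a - 4)/(2*a^2 - 11*a - 40)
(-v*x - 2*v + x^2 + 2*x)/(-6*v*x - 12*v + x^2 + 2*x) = (-v + x)/(-6*v + x)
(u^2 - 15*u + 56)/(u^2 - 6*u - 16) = (u - 7)/(u + 2)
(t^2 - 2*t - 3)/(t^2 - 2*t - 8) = (-t^2 + 2*t + 3)/(-t^2 + 2*t + 8)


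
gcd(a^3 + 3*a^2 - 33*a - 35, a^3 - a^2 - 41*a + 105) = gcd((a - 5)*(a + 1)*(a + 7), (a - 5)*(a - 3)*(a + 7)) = a^2 + 2*a - 35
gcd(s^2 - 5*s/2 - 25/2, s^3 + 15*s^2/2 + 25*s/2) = s + 5/2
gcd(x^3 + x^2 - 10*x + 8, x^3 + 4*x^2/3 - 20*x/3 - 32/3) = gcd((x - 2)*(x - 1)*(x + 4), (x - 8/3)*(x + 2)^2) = 1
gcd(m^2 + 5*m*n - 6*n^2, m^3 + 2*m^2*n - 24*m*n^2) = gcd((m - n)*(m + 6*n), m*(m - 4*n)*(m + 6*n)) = m + 6*n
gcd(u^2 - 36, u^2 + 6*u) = u + 6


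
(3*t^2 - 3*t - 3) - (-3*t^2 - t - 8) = 6*t^2 - 2*t + 5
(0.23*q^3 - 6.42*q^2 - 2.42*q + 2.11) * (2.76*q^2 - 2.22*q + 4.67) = 0.6348*q^5 - 18.2298*q^4 + 8.6473*q^3 - 18.7854*q^2 - 15.9856*q + 9.8537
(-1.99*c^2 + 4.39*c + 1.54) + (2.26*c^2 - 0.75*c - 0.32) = 0.27*c^2 + 3.64*c + 1.22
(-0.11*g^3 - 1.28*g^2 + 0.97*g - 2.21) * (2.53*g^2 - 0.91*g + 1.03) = -0.2783*g^5 - 3.1383*g^4 + 3.5056*g^3 - 7.7924*g^2 + 3.0102*g - 2.2763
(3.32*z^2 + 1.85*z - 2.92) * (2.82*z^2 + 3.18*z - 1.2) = 9.3624*z^4 + 15.7746*z^3 - 6.3354*z^2 - 11.5056*z + 3.504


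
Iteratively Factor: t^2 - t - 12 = (t + 3)*(t - 4)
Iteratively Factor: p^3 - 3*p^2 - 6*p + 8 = (p - 1)*(p^2 - 2*p - 8) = (p - 4)*(p - 1)*(p + 2)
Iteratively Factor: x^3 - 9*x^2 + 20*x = (x)*(x^2 - 9*x + 20) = x*(x - 5)*(x - 4)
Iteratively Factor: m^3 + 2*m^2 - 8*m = (m + 4)*(m^2 - 2*m) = m*(m + 4)*(m - 2)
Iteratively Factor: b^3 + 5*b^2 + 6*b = (b + 3)*(b^2 + 2*b) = (b + 2)*(b + 3)*(b)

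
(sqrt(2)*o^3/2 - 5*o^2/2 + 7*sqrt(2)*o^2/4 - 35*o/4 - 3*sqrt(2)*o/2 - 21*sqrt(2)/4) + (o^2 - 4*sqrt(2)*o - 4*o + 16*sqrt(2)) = sqrt(2)*o^3/2 - 3*o^2/2 + 7*sqrt(2)*o^2/4 - 51*o/4 - 11*sqrt(2)*o/2 + 43*sqrt(2)/4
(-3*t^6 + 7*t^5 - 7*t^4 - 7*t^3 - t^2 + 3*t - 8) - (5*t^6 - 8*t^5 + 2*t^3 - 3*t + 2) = -8*t^6 + 15*t^5 - 7*t^4 - 9*t^3 - t^2 + 6*t - 10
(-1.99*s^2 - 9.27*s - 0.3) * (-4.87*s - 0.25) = 9.6913*s^3 + 45.6424*s^2 + 3.7785*s + 0.075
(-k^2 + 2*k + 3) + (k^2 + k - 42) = 3*k - 39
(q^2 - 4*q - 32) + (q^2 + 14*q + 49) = 2*q^2 + 10*q + 17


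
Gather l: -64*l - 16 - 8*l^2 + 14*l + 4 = -8*l^2 - 50*l - 12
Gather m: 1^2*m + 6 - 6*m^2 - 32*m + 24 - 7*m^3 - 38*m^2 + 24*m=-7*m^3 - 44*m^2 - 7*m + 30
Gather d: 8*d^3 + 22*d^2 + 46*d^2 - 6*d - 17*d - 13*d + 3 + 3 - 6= 8*d^3 + 68*d^2 - 36*d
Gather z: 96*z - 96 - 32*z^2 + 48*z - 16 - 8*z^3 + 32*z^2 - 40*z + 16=-8*z^3 + 104*z - 96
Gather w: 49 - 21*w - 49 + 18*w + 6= 6 - 3*w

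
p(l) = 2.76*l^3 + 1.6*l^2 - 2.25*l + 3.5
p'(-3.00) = 62.67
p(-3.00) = -49.87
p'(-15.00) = 1812.75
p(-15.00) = -8917.75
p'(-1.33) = 8.14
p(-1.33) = 2.83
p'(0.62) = 2.92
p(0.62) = 3.38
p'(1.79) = 30.01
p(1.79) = 20.43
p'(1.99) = 36.91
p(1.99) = 27.11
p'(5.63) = 278.22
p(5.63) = 534.08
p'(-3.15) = 69.83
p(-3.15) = -59.80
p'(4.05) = 146.52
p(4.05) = 203.98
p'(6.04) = 319.15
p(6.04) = 656.44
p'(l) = 8.28*l^2 + 3.2*l - 2.25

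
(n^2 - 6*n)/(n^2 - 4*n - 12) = n/(n + 2)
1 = 1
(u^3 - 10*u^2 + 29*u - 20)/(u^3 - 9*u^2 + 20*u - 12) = (u^2 - 9*u + 20)/(u^2 - 8*u + 12)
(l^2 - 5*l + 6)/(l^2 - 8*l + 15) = (l - 2)/(l - 5)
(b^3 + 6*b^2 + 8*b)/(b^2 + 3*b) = (b^2 + 6*b + 8)/(b + 3)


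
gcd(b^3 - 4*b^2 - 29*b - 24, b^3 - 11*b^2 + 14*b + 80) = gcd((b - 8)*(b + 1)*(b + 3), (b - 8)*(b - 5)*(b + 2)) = b - 8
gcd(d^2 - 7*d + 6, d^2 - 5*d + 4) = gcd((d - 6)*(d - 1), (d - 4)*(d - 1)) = d - 1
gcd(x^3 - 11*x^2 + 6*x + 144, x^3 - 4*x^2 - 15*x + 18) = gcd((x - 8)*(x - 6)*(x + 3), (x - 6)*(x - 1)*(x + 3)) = x^2 - 3*x - 18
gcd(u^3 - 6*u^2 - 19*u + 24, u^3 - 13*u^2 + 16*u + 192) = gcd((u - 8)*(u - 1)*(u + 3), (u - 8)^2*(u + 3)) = u^2 - 5*u - 24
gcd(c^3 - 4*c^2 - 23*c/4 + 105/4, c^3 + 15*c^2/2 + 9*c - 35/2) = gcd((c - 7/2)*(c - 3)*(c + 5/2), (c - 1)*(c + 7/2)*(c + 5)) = 1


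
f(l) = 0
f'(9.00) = 0.00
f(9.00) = 0.00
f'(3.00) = 0.00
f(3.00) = 0.00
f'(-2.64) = 0.00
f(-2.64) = 0.00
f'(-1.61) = 0.00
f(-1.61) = 0.00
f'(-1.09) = 0.00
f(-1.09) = 0.00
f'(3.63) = 0.00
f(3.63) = 0.00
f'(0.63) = 0.00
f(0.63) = 0.00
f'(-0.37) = 0.00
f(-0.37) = 0.00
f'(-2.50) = 0.00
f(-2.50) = 0.00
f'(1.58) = 0.00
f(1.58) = 0.00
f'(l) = 0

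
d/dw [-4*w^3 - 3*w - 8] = -12*w^2 - 3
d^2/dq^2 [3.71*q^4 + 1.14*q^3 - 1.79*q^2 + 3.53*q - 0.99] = 44.52*q^2 + 6.84*q - 3.58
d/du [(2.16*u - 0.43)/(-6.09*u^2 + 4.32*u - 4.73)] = (13.1544*u^2 - 5.2374*u - 8.3592)/(37.0881*u^4 - 52.6176*u^3 + 76.2738*u^2 - 40.8672*u + 22.3729)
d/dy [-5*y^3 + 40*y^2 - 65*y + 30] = -15*y^2 + 80*y - 65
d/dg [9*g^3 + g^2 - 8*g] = 27*g^2 + 2*g - 8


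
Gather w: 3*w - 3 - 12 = 3*w - 15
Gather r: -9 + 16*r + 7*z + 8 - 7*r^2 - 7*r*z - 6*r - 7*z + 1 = -7*r^2 + r*(10 - 7*z)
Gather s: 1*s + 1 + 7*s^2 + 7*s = 7*s^2 + 8*s + 1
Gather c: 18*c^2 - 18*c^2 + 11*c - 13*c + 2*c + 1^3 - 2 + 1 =0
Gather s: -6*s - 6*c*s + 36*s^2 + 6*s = -6*c*s + 36*s^2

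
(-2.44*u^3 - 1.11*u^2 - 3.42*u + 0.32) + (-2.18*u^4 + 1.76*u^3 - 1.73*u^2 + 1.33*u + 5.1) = -2.18*u^4 - 0.68*u^3 - 2.84*u^2 - 2.09*u + 5.42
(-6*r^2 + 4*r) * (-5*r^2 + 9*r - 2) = 30*r^4 - 74*r^3 + 48*r^2 - 8*r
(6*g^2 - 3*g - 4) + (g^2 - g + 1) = 7*g^2 - 4*g - 3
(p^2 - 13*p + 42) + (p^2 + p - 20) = 2*p^2 - 12*p + 22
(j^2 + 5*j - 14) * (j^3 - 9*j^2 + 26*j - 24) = j^5 - 4*j^4 - 33*j^3 + 232*j^2 - 484*j + 336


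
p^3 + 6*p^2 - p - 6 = (p - 1)*(p + 1)*(p + 6)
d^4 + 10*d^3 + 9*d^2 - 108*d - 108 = (d - 3)*(d + 1)*(d + 6)^2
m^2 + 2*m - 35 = (m - 5)*(m + 7)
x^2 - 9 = (x - 3)*(x + 3)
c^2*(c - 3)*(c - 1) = c^4 - 4*c^3 + 3*c^2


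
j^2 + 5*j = j*(j + 5)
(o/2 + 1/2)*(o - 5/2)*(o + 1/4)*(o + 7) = o^4/2 + 23*o^3/8 - 93*o^2/16 - 83*o/8 - 35/16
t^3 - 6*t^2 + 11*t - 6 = (t - 3)*(t - 2)*(t - 1)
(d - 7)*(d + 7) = d^2 - 49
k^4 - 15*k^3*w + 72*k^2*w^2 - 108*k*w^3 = k*(k - 6*w)^2*(k - 3*w)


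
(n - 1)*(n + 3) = n^2 + 2*n - 3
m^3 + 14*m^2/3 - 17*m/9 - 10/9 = (m - 2/3)*(m + 1/3)*(m + 5)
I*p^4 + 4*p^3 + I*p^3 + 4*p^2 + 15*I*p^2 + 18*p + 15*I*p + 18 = (p - 6*I)*(p - I)*(p + 3*I)*(I*p + I)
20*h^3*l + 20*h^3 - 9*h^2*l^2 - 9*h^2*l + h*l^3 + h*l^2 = (-5*h + l)*(-4*h + l)*(h*l + h)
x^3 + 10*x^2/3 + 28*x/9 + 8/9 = (x + 2/3)^2*(x + 2)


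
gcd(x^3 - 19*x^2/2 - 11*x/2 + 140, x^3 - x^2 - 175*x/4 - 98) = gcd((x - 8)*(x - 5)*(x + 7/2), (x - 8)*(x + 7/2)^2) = x^2 - 9*x/2 - 28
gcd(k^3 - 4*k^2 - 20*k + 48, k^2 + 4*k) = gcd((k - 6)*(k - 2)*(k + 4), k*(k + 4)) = k + 4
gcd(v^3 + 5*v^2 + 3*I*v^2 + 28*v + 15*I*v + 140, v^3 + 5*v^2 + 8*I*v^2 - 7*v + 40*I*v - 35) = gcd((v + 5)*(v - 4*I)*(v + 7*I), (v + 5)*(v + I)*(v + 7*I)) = v^2 + v*(5 + 7*I) + 35*I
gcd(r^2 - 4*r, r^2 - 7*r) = r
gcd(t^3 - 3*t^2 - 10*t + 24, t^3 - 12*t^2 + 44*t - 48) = t^2 - 6*t + 8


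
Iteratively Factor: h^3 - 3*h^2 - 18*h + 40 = (h - 2)*(h^2 - h - 20) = (h - 2)*(h + 4)*(h - 5)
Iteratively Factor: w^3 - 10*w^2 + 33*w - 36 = (w - 3)*(w^2 - 7*w + 12) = (w - 3)^2*(w - 4)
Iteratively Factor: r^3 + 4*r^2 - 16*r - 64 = (r + 4)*(r^2 - 16) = (r - 4)*(r + 4)*(r + 4)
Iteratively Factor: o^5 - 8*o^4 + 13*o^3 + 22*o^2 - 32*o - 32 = (o - 4)*(o^4 - 4*o^3 - 3*o^2 + 10*o + 8) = (o - 4)*(o + 1)*(o^3 - 5*o^2 + 2*o + 8) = (o - 4)*(o + 1)^2*(o^2 - 6*o + 8) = (o - 4)*(o - 2)*(o + 1)^2*(o - 4)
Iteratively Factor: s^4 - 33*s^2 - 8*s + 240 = (s - 3)*(s^3 + 3*s^2 - 24*s - 80) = (s - 5)*(s - 3)*(s^2 + 8*s + 16) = (s - 5)*(s - 3)*(s + 4)*(s + 4)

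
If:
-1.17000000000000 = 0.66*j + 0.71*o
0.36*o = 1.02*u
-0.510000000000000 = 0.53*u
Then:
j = 1.16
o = -2.73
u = -0.96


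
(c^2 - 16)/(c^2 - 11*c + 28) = (c + 4)/(c - 7)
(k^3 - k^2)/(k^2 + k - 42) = k^2*(k - 1)/(k^2 + k - 42)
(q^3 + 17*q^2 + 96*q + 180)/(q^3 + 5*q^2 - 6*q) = (q^2 + 11*q + 30)/(q*(q - 1))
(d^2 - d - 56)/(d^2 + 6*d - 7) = (d - 8)/(d - 1)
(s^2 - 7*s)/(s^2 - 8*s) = (s - 7)/(s - 8)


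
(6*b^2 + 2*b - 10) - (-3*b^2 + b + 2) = 9*b^2 + b - 12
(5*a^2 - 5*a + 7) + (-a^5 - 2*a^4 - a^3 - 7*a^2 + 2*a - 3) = -a^5 - 2*a^4 - a^3 - 2*a^2 - 3*a + 4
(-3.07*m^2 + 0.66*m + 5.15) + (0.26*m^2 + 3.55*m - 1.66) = -2.81*m^2 + 4.21*m + 3.49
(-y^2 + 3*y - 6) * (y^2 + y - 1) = -y^4 + 2*y^3 - 2*y^2 - 9*y + 6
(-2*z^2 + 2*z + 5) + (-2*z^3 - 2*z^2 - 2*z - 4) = -2*z^3 - 4*z^2 + 1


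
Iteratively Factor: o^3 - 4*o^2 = (o - 4)*(o^2) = o*(o - 4)*(o)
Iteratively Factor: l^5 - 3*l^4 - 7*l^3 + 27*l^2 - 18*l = (l - 1)*(l^4 - 2*l^3 - 9*l^2 + 18*l) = (l - 3)*(l - 1)*(l^3 + l^2 - 6*l) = (l - 3)*(l - 2)*(l - 1)*(l^2 + 3*l) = (l - 3)*(l - 2)*(l - 1)*(l + 3)*(l)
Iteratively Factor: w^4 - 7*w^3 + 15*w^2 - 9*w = (w - 3)*(w^3 - 4*w^2 + 3*w) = (w - 3)^2*(w^2 - w) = w*(w - 3)^2*(w - 1)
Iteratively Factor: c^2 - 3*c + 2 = (c - 2)*(c - 1)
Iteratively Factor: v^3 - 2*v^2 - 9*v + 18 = (v - 3)*(v^2 + v - 6) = (v - 3)*(v - 2)*(v + 3)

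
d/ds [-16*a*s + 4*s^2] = -16*a + 8*s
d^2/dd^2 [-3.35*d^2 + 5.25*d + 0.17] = -6.70000000000000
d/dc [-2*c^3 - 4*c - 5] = -6*c^2 - 4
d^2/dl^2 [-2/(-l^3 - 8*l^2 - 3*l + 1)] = 4*(-(3*l + 8)*(l^3 + 8*l^2 + 3*l - 1) + (3*l^2 + 16*l + 3)^2)/(l^3 + 8*l^2 + 3*l - 1)^3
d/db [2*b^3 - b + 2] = 6*b^2 - 1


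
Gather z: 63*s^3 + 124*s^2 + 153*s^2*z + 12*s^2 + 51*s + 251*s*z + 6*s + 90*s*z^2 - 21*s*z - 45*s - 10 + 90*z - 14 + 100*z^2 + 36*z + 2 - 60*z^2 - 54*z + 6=63*s^3 + 136*s^2 + 12*s + z^2*(90*s + 40) + z*(153*s^2 + 230*s + 72) - 16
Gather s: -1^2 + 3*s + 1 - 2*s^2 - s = -2*s^2 + 2*s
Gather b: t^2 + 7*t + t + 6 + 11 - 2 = t^2 + 8*t + 15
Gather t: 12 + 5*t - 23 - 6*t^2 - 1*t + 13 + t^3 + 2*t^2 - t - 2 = t^3 - 4*t^2 + 3*t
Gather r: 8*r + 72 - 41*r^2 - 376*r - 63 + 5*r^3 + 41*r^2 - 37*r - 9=5*r^3 - 405*r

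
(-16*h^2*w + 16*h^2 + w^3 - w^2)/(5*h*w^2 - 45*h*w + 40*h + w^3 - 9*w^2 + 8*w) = (-16*h^2 + w^2)/(5*h*w - 40*h + w^2 - 8*w)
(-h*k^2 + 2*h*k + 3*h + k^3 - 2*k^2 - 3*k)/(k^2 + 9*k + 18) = (-h*k^2 + 2*h*k + 3*h + k^3 - 2*k^2 - 3*k)/(k^2 + 9*k + 18)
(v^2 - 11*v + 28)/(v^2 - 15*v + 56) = (v - 4)/(v - 8)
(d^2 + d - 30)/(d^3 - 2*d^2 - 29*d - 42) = (-d^2 - d + 30)/(-d^3 + 2*d^2 + 29*d + 42)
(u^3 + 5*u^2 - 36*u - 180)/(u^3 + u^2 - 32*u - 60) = (u + 6)/(u + 2)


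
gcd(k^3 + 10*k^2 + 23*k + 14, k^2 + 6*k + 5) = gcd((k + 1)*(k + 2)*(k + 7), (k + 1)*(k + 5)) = k + 1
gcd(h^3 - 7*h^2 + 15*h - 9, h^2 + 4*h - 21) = h - 3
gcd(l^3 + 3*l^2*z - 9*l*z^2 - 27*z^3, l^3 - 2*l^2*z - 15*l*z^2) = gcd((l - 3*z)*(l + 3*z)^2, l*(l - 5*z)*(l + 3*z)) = l + 3*z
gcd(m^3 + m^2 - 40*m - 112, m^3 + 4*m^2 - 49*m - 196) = m^2 - 3*m - 28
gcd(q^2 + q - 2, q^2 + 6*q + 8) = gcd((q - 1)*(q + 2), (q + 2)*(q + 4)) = q + 2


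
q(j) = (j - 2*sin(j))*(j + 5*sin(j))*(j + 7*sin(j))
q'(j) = (1 - 2*cos(j))*(j + 5*sin(j))*(j + 7*sin(j)) + (j - 2*sin(j))*(j + 5*sin(j))*(7*cos(j) + 1) + (j - 2*sin(j))*(j + 7*sin(j))*(5*cos(j) + 1)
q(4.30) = 3.64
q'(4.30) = 17.19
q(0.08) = -0.02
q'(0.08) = -0.92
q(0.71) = -12.42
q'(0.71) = -40.68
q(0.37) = -2.23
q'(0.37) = -17.06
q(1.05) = -26.28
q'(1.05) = -33.36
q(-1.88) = 1.43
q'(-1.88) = 91.64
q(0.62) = -8.96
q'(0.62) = -36.05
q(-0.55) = 6.60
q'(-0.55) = -31.28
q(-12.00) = -1004.15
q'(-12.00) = 1350.98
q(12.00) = 1004.15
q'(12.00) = 1350.98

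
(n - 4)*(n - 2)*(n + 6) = n^3 - 28*n + 48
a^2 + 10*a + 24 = (a + 4)*(a + 6)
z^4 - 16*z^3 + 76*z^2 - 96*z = z*(z - 8)*(z - 6)*(z - 2)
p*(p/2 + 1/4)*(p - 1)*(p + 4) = p^4/2 + 7*p^3/4 - 5*p^2/4 - p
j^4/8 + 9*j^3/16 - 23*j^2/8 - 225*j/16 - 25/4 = (j/4 + 1)*(j/2 + 1/4)*(j - 5)*(j + 5)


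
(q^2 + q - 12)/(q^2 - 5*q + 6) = (q + 4)/(q - 2)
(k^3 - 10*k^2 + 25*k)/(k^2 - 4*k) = (k^2 - 10*k + 25)/(k - 4)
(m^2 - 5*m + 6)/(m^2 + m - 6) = (m - 3)/(m + 3)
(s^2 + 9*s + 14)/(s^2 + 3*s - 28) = (s + 2)/(s - 4)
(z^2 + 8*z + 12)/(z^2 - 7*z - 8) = (z^2 + 8*z + 12)/(z^2 - 7*z - 8)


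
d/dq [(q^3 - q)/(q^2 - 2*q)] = (q^2 - 4*q + 1)/(q^2 - 4*q + 4)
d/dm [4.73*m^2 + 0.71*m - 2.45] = 9.46*m + 0.71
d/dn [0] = 0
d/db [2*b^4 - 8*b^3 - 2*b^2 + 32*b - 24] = 8*b^3 - 24*b^2 - 4*b + 32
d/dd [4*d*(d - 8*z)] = 8*d - 32*z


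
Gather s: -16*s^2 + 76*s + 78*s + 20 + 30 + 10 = -16*s^2 + 154*s + 60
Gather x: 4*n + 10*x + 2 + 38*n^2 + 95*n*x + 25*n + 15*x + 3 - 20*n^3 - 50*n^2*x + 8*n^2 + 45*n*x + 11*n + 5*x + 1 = -20*n^3 + 46*n^2 + 40*n + x*(-50*n^2 + 140*n + 30) + 6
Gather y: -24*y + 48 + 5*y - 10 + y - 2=36 - 18*y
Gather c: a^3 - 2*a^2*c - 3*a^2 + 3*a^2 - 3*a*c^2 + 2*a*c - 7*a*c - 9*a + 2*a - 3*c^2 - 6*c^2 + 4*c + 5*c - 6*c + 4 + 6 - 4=a^3 - 7*a + c^2*(-3*a - 9) + c*(-2*a^2 - 5*a + 3) + 6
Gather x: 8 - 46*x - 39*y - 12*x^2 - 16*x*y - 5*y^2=-12*x^2 + x*(-16*y - 46) - 5*y^2 - 39*y + 8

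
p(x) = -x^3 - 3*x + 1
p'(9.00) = -246.00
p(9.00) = -755.00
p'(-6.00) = -111.00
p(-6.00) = 235.00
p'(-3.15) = -32.77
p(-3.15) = 41.71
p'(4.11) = -53.68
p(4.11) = -80.76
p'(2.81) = -26.69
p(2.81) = -29.62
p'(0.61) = -4.12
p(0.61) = -1.06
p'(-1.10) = -6.63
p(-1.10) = 5.63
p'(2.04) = -15.48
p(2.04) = -13.61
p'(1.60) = -10.68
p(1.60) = -7.90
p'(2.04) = -15.48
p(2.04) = -13.61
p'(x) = -3*x^2 - 3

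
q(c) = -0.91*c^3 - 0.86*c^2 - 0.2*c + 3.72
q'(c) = -2.73*c^2 - 1.72*c - 0.2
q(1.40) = -0.74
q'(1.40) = -7.96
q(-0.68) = 3.74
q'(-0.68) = -0.29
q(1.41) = -0.82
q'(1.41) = -8.05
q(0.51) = 3.27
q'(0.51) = -1.79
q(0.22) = 3.62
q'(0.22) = -0.71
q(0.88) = 2.26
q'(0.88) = -3.83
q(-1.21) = 4.31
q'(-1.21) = -2.12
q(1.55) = -2.04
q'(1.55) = -9.42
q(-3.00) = 21.15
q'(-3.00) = -19.61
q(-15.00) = 2884.47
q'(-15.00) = -588.65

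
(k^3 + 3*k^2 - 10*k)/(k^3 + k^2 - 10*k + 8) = k*(k + 5)/(k^2 + 3*k - 4)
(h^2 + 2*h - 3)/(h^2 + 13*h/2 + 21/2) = 2*(h - 1)/(2*h + 7)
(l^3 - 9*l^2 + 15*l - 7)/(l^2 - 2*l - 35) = (l^2 - 2*l + 1)/(l + 5)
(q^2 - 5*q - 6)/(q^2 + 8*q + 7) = (q - 6)/(q + 7)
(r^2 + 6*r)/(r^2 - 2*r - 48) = r/(r - 8)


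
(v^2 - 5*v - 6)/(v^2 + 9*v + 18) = (v^2 - 5*v - 6)/(v^2 + 9*v + 18)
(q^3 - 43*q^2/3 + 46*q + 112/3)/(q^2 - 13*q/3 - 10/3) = (q^2 - 15*q + 56)/(q - 5)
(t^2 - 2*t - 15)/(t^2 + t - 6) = (t - 5)/(t - 2)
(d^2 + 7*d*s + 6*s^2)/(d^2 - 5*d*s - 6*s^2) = (-d - 6*s)/(-d + 6*s)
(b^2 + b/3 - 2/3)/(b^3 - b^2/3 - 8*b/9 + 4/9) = 3/(3*b - 2)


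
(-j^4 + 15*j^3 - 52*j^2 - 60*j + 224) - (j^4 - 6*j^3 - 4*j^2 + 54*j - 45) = -2*j^4 + 21*j^3 - 48*j^2 - 114*j + 269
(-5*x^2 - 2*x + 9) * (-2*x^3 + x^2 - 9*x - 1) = 10*x^5 - x^4 + 25*x^3 + 32*x^2 - 79*x - 9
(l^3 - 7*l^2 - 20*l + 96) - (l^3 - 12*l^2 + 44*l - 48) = 5*l^2 - 64*l + 144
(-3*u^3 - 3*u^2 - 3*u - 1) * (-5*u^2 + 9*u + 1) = 15*u^5 - 12*u^4 - 15*u^3 - 25*u^2 - 12*u - 1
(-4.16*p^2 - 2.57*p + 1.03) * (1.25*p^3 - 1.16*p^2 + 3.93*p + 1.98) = -5.2*p^5 + 1.6131*p^4 - 12.0801*p^3 - 19.5317*p^2 - 1.0407*p + 2.0394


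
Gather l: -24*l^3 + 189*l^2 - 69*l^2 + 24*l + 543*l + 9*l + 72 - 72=-24*l^3 + 120*l^2 + 576*l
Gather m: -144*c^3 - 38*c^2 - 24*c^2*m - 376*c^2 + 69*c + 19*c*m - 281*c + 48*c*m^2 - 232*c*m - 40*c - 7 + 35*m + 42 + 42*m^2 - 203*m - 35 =-144*c^3 - 414*c^2 - 252*c + m^2*(48*c + 42) + m*(-24*c^2 - 213*c - 168)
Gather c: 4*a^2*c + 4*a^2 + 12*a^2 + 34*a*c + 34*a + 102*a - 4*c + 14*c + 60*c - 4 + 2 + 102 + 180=16*a^2 + 136*a + c*(4*a^2 + 34*a + 70) + 280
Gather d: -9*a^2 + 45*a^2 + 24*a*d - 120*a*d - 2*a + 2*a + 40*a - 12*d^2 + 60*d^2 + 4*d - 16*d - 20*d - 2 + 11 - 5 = 36*a^2 + 40*a + 48*d^2 + d*(-96*a - 32) + 4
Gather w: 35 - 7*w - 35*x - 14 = -7*w - 35*x + 21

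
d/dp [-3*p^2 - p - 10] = -6*p - 1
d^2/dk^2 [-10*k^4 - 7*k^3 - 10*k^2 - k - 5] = -120*k^2 - 42*k - 20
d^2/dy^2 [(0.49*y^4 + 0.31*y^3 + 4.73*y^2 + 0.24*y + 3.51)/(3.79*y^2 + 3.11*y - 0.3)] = (14.076818*y^6 + 34.653486*y^5 + 25.0931939999999*y^4 - 105.222384*y^3 + 333.569826*y^2 + 250.036794*y + 77.179122)/(54.439939*y^6 + 134.017053*y^5 + 97.044087*y^4 + 8.863811*y^3 - 7.68159*y^2 + 0.8397*y - 0.027)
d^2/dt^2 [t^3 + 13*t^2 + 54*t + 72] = 6*t + 26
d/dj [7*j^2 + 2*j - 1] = 14*j + 2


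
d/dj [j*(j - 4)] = 2*j - 4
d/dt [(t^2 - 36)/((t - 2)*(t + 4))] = 2*(t^2 + 28*t + 36)/(t^4 + 4*t^3 - 12*t^2 - 32*t + 64)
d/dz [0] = 0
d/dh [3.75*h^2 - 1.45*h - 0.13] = 7.5*h - 1.45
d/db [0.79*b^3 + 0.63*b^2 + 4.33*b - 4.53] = 2.37*b^2 + 1.26*b + 4.33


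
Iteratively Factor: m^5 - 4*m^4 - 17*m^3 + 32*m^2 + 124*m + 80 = (m + 2)*(m^4 - 6*m^3 - 5*m^2 + 42*m + 40) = (m + 2)^2*(m^3 - 8*m^2 + 11*m + 20) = (m + 1)*(m + 2)^2*(m^2 - 9*m + 20) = (m - 4)*(m + 1)*(m + 2)^2*(m - 5)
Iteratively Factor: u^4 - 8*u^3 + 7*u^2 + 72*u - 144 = (u - 3)*(u^3 - 5*u^2 - 8*u + 48) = (u - 4)*(u - 3)*(u^2 - u - 12) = (u - 4)^2*(u - 3)*(u + 3)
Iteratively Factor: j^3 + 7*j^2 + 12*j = (j + 4)*(j^2 + 3*j) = j*(j + 4)*(j + 3)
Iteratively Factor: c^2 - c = (c - 1)*(c)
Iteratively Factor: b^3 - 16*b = (b + 4)*(b^2 - 4*b) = (b - 4)*(b + 4)*(b)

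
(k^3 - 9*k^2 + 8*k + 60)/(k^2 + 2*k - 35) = (k^2 - 4*k - 12)/(k + 7)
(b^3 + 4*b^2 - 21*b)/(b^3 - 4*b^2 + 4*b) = (b^2 + 4*b - 21)/(b^2 - 4*b + 4)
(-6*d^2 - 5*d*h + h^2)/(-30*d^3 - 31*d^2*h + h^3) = 1/(5*d + h)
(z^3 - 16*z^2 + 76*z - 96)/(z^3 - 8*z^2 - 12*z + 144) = (z^2 - 10*z + 16)/(z^2 - 2*z - 24)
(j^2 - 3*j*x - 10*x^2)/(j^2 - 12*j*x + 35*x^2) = (-j - 2*x)/(-j + 7*x)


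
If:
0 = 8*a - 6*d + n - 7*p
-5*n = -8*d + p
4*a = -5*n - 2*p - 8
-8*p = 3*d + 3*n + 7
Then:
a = -51/88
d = -15/22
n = -23/22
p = -5/22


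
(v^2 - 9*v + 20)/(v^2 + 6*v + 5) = (v^2 - 9*v + 20)/(v^2 + 6*v + 5)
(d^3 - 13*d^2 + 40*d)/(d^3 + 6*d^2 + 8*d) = (d^2 - 13*d + 40)/(d^2 + 6*d + 8)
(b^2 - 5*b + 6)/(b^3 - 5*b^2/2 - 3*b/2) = 2*(b - 2)/(b*(2*b + 1))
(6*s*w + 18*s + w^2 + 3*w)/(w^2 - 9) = (6*s + w)/(w - 3)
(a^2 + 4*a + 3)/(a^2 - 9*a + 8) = (a^2 + 4*a + 3)/(a^2 - 9*a + 8)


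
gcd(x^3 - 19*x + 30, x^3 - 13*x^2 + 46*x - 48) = x^2 - 5*x + 6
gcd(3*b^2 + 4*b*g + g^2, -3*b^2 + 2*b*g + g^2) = 3*b + g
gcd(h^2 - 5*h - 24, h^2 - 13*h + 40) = h - 8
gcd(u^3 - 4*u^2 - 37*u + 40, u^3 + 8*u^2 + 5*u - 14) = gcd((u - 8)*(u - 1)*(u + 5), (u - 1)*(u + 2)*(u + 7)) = u - 1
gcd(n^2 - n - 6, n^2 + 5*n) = 1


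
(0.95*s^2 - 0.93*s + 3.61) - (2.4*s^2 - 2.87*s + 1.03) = -1.45*s^2 + 1.94*s + 2.58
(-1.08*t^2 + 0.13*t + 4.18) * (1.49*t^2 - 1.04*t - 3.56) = -1.6092*t^4 + 1.3169*t^3 + 9.9378*t^2 - 4.81*t - 14.8808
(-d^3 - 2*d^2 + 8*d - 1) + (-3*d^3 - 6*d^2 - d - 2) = -4*d^3 - 8*d^2 + 7*d - 3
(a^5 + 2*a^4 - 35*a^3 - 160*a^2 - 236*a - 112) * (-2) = -2*a^5 - 4*a^4 + 70*a^3 + 320*a^2 + 472*a + 224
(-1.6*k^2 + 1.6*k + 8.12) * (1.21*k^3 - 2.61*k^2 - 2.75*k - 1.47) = -1.936*k^5 + 6.112*k^4 + 10.0492*k^3 - 23.2412*k^2 - 24.682*k - 11.9364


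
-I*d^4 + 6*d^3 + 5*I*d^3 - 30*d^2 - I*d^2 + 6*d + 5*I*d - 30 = (d - 5)*(d - I)*(d + 6*I)*(-I*d + 1)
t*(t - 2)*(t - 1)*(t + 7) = t^4 + 4*t^3 - 19*t^2 + 14*t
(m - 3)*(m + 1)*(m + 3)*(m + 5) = m^4 + 6*m^3 - 4*m^2 - 54*m - 45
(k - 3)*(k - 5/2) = k^2 - 11*k/2 + 15/2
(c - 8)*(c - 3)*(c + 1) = c^3 - 10*c^2 + 13*c + 24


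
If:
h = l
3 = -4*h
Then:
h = -3/4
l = -3/4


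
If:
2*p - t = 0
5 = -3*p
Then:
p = -5/3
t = -10/3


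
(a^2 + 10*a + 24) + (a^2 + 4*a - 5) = 2*a^2 + 14*a + 19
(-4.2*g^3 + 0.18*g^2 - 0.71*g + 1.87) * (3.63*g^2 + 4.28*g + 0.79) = -15.246*g^5 - 17.3226*g^4 - 5.1249*g^3 + 3.8915*g^2 + 7.4427*g + 1.4773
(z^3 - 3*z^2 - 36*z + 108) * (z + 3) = z^4 - 45*z^2 + 324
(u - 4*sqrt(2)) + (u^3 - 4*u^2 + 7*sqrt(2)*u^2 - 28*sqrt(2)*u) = u^3 - 4*u^2 + 7*sqrt(2)*u^2 - 28*sqrt(2)*u + u - 4*sqrt(2)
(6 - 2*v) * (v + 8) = -2*v^2 - 10*v + 48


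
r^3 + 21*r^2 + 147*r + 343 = (r + 7)^3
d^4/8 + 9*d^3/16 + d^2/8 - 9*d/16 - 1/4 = (d/4 + 1/4)*(d/2 + 1/4)*(d - 1)*(d + 4)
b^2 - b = b*(b - 1)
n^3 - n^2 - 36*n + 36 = (n - 6)*(n - 1)*(n + 6)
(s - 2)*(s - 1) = s^2 - 3*s + 2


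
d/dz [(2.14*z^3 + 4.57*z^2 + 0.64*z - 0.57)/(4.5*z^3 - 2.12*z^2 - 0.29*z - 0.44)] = (-25.1018*z^4 - 7.0012*z^3 + 4.9017*z^2 - 6.4384*z - 0.4469)/(20.25*z^6 - 19.08*z^5 + 1.8844*z^4 - 2.7304*z^3 + 1.9497*z^2 + 0.2552*z + 0.1936)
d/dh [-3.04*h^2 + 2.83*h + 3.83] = 2.83 - 6.08*h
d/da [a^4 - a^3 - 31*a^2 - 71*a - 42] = 4*a^3 - 3*a^2 - 62*a - 71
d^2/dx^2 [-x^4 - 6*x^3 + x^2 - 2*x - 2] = -12*x^2 - 36*x + 2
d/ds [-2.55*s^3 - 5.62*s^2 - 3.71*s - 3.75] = -7.65*s^2 - 11.24*s - 3.71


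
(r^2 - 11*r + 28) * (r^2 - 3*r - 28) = r^4 - 14*r^3 + 33*r^2 + 224*r - 784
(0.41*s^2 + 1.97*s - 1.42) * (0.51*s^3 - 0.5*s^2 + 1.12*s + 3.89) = 0.2091*s^5 + 0.7997*s^4 - 1.25*s^3 + 4.5113*s^2 + 6.0729*s - 5.5238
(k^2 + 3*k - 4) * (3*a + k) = 3*a*k^2 + 9*a*k - 12*a + k^3 + 3*k^2 - 4*k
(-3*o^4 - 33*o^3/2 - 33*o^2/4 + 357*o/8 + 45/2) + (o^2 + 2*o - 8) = -3*o^4 - 33*o^3/2 - 29*o^2/4 + 373*o/8 + 29/2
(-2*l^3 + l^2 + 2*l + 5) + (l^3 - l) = -l^3 + l^2 + l + 5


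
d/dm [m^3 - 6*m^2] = 3*m*(m - 4)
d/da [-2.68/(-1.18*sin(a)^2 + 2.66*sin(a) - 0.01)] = (7.1288 - 6.3248*sin(a))*cos(a)/(1.18*sin(a)^2 - 2.66*sin(a) + 0.01)^2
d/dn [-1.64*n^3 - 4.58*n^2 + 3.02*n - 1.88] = -4.92*n^2 - 9.16*n + 3.02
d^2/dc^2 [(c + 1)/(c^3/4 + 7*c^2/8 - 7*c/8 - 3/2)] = 16*(12*c^2 + 30*c + 49)/(8*c^6 + 60*c^5 + 6*c^4 - 595*c^3 - 36*c^2 + 2160*c - 1728)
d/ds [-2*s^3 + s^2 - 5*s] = -6*s^2 + 2*s - 5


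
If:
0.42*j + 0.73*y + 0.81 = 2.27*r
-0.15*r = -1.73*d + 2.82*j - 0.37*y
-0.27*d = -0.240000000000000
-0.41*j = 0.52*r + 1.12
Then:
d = 0.89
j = -0.27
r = -1.94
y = -6.99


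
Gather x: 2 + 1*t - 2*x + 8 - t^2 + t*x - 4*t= -t^2 - 3*t + x*(t - 2) + 10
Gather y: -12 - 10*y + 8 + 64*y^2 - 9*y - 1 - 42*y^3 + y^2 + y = -42*y^3 + 65*y^2 - 18*y - 5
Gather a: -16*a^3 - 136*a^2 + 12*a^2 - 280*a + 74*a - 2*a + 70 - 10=-16*a^3 - 124*a^2 - 208*a + 60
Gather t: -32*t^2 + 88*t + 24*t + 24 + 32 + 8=-32*t^2 + 112*t + 64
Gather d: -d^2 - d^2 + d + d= -2*d^2 + 2*d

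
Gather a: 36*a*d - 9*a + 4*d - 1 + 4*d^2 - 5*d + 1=a*(36*d - 9) + 4*d^2 - d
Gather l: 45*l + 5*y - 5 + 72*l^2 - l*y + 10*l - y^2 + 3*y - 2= 72*l^2 + l*(55 - y) - y^2 + 8*y - 7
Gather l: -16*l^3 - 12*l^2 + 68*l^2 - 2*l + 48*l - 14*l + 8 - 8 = -16*l^3 + 56*l^2 + 32*l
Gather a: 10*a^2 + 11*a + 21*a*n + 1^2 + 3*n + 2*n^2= 10*a^2 + a*(21*n + 11) + 2*n^2 + 3*n + 1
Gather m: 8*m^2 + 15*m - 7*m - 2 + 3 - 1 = 8*m^2 + 8*m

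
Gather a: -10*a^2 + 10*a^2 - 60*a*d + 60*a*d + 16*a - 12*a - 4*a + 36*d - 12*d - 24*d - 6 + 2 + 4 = 0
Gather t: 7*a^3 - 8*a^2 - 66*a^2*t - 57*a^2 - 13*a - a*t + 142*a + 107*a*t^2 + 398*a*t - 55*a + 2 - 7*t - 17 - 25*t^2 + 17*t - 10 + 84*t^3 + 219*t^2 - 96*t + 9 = 7*a^3 - 65*a^2 + 74*a + 84*t^3 + t^2*(107*a + 194) + t*(-66*a^2 + 397*a - 86) - 16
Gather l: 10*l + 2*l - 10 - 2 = 12*l - 12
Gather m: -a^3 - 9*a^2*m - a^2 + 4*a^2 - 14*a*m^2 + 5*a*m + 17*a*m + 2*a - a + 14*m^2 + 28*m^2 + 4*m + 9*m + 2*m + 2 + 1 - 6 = -a^3 + 3*a^2 + a + m^2*(42 - 14*a) + m*(-9*a^2 + 22*a + 15) - 3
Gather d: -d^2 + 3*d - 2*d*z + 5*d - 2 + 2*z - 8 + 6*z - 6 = -d^2 + d*(8 - 2*z) + 8*z - 16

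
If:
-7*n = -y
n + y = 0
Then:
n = 0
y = 0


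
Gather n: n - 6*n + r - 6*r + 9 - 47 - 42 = -5*n - 5*r - 80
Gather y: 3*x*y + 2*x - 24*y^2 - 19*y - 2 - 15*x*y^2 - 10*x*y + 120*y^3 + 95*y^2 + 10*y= 2*x + 120*y^3 + y^2*(71 - 15*x) + y*(-7*x - 9) - 2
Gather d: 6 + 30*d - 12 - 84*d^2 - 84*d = -84*d^2 - 54*d - 6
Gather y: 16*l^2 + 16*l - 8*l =16*l^2 + 8*l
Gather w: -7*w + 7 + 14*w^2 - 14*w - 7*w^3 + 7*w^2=-7*w^3 + 21*w^2 - 21*w + 7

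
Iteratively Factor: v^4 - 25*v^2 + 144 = (v - 3)*(v^3 + 3*v^2 - 16*v - 48) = (v - 4)*(v - 3)*(v^2 + 7*v + 12) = (v - 4)*(v - 3)*(v + 3)*(v + 4)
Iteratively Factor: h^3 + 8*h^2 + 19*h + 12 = (h + 3)*(h^2 + 5*h + 4) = (h + 3)*(h + 4)*(h + 1)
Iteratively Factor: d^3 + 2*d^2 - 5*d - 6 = (d + 1)*(d^2 + d - 6) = (d - 2)*(d + 1)*(d + 3)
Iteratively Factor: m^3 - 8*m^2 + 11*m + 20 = (m - 5)*(m^2 - 3*m - 4) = (m - 5)*(m - 4)*(m + 1)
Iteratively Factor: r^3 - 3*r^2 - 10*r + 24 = (r - 2)*(r^2 - r - 12) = (r - 4)*(r - 2)*(r + 3)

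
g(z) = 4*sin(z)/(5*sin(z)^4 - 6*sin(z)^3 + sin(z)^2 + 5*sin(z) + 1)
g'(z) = 4*(-20*sin(z)^3*cos(z) + 18*sin(z)^2*cos(z) - 2*sin(z)*cos(z) - 5*cos(z))*sin(z)/(5*sin(z)^4 - 6*sin(z)^3 + sin(z)^2 + 5*sin(z) + 1)^2 + 4*cos(z)/(5*sin(z)^4 - 6*sin(z)^3 + sin(z)^2 + 5*sin(z) + 1)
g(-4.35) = 0.68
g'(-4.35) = 0.07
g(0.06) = 0.18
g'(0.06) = 2.35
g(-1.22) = -0.62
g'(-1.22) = -0.81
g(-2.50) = -8.16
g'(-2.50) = 143.54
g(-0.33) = 5.06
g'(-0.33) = 18.56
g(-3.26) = 0.30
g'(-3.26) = -1.56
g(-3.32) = 0.38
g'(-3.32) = -1.12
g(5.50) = -2.14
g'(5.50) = -12.15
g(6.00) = 7.09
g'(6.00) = 87.90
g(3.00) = 0.33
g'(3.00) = -1.36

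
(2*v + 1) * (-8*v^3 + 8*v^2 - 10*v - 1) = -16*v^4 + 8*v^3 - 12*v^2 - 12*v - 1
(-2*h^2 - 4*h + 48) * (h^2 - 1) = -2*h^4 - 4*h^3 + 50*h^2 + 4*h - 48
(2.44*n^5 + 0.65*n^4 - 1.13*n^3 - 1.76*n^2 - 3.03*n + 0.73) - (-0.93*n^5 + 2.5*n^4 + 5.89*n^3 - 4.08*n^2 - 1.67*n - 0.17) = 3.37*n^5 - 1.85*n^4 - 7.02*n^3 + 2.32*n^2 - 1.36*n + 0.9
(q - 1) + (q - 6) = 2*q - 7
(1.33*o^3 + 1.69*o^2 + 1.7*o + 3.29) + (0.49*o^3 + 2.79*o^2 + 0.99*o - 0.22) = 1.82*o^3 + 4.48*o^2 + 2.69*o + 3.07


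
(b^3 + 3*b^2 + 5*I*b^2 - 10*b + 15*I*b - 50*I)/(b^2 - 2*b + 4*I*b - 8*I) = (b^2 + 5*b*(1 + I) + 25*I)/(b + 4*I)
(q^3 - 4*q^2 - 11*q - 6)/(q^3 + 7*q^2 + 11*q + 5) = (q - 6)/(q + 5)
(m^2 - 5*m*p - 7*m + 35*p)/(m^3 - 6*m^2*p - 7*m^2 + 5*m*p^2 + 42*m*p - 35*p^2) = 1/(m - p)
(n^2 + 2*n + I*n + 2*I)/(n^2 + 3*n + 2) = (n + I)/(n + 1)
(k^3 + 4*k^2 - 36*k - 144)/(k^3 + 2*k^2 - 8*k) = (k^2 - 36)/(k*(k - 2))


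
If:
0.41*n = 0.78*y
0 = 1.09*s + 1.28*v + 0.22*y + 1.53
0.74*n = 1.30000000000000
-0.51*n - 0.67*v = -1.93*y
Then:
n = 1.76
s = -3.14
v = 1.32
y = 0.92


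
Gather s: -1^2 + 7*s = 7*s - 1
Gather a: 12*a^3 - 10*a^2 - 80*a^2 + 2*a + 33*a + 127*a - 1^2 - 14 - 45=12*a^3 - 90*a^2 + 162*a - 60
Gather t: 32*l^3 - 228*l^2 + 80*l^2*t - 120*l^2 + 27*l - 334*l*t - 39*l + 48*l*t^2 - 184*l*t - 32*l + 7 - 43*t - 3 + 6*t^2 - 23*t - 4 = 32*l^3 - 348*l^2 - 44*l + t^2*(48*l + 6) + t*(80*l^2 - 518*l - 66)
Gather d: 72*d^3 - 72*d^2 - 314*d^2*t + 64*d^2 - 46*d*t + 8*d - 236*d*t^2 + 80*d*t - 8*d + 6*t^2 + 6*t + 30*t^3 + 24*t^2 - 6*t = 72*d^3 + d^2*(-314*t - 8) + d*(-236*t^2 + 34*t) + 30*t^3 + 30*t^2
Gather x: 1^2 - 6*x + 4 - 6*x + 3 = 8 - 12*x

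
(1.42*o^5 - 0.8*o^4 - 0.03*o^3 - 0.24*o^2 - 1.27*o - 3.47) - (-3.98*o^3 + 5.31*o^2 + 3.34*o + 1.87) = 1.42*o^5 - 0.8*o^4 + 3.95*o^3 - 5.55*o^2 - 4.61*o - 5.34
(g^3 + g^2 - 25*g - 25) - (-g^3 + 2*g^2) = 2*g^3 - g^2 - 25*g - 25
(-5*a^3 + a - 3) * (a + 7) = -5*a^4 - 35*a^3 + a^2 + 4*a - 21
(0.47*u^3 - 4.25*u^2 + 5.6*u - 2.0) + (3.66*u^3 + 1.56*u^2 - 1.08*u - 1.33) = 4.13*u^3 - 2.69*u^2 + 4.52*u - 3.33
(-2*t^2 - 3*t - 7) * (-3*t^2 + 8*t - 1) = 6*t^4 - 7*t^3 - t^2 - 53*t + 7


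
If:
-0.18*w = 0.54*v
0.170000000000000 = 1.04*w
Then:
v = -0.05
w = 0.16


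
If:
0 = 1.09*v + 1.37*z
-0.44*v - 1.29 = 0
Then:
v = -2.93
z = 2.33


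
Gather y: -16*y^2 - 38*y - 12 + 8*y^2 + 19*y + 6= -8*y^2 - 19*y - 6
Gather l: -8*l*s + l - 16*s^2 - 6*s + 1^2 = l*(1 - 8*s) - 16*s^2 - 6*s + 1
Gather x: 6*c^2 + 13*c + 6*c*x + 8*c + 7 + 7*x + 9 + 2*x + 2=6*c^2 + 21*c + x*(6*c + 9) + 18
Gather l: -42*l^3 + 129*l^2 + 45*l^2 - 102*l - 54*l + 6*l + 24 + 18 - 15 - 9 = -42*l^3 + 174*l^2 - 150*l + 18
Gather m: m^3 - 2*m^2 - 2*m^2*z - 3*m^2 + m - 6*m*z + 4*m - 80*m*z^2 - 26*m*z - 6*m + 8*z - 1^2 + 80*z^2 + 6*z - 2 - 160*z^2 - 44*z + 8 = m^3 + m^2*(-2*z - 5) + m*(-80*z^2 - 32*z - 1) - 80*z^2 - 30*z + 5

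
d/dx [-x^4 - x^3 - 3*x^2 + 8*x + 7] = -4*x^3 - 3*x^2 - 6*x + 8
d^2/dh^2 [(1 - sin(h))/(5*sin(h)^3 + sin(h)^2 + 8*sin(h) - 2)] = (100*sin(h)^7 - 210*sin(h)^6 - 364*sin(h)^5 + 308*sin(h)^4 + 56*sin(h)^3 + 70*sin(h)^2 + 84*sin(h) + 100)/(5*sin(h)^3 + sin(h)^2 + 8*sin(h) - 2)^3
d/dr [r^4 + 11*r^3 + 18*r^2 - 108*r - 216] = 4*r^3 + 33*r^2 + 36*r - 108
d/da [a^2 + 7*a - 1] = 2*a + 7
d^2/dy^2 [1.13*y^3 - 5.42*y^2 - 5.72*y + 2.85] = 6.78*y - 10.84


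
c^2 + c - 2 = (c - 1)*(c + 2)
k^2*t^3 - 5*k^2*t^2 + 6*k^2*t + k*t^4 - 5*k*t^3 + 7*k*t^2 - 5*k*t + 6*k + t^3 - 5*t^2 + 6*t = (k + t)*(t - 3)*(t - 2)*(k*t + 1)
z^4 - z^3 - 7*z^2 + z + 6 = (z - 3)*(z - 1)*(z + 1)*(z + 2)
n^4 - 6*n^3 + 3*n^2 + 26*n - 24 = (n - 4)*(n - 3)*(n - 1)*(n + 2)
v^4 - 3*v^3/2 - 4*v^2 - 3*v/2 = v*(v - 3)*(v + 1/2)*(v + 1)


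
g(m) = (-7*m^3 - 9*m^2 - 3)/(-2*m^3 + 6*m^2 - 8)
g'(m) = (-21*m^2 - 18*m)/(-2*m^3 + 6*m^2 - 8) + (6*m^2 - 12*m)*(-7*m^3 - 9*m^2 - 3)/(-2*m^3 + 6*m^2 - 8)^2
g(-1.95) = 0.50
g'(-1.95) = -0.74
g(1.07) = 6.11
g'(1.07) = 22.28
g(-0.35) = 0.53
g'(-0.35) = -0.88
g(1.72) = 152.98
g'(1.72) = 1254.72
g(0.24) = 0.47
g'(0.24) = 0.88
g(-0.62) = 0.92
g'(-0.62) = -2.31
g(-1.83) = 0.40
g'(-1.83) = -0.84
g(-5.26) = 1.71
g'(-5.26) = -0.21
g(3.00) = 34.12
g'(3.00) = -46.41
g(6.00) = 8.21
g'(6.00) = -1.42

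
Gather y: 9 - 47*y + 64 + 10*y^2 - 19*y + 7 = 10*y^2 - 66*y + 80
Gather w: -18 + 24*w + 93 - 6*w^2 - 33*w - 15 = -6*w^2 - 9*w + 60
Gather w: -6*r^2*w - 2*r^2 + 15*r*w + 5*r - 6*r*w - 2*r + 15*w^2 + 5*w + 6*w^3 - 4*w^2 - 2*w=-2*r^2 + 3*r + 6*w^3 + 11*w^2 + w*(-6*r^2 + 9*r + 3)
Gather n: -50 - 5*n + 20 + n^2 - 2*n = n^2 - 7*n - 30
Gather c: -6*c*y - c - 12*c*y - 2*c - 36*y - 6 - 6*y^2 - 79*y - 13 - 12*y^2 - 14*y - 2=c*(-18*y - 3) - 18*y^2 - 129*y - 21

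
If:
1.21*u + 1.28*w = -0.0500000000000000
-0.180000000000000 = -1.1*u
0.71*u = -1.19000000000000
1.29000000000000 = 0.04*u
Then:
No Solution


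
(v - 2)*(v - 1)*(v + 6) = v^3 + 3*v^2 - 16*v + 12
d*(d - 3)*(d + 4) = d^3 + d^2 - 12*d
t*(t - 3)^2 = t^3 - 6*t^2 + 9*t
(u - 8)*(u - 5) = u^2 - 13*u + 40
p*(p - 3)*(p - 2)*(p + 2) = p^4 - 3*p^3 - 4*p^2 + 12*p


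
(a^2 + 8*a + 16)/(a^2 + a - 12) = (a + 4)/(a - 3)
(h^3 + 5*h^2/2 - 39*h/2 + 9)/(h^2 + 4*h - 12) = (2*h^2 - 7*h + 3)/(2*(h - 2))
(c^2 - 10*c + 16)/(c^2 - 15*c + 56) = (c - 2)/(c - 7)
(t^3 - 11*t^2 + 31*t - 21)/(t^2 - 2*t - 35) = (t^2 - 4*t + 3)/(t + 5)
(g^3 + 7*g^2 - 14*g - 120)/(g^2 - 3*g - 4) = (g^2 + 11*g + 30)/(g + 1)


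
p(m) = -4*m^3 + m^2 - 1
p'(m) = -12*m^2 + 2*m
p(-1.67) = 20.42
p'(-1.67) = -36.81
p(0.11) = -0.99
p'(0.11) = 0.07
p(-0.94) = 3.21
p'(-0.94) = -12.48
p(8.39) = -2292.97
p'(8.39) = -827.93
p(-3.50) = 182.75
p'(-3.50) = -154.00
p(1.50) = -12.25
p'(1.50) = -24.00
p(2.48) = -55.86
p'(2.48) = -68.84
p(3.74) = -196.27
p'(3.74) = -160.37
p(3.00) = -100.00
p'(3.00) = -102.00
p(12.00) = -6769.00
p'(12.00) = -1704.00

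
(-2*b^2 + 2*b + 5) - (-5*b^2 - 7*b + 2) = 3*b^2 + 9*b + 3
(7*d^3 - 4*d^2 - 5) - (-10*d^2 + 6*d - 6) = 7*d^3 + 6*d^2 - 6*d + 1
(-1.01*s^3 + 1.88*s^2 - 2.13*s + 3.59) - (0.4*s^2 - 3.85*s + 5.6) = -1.01*s^3 + 1.48*s^2 + 1.72*s - 2.01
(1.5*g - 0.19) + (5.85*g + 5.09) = 7.35*g + 4.9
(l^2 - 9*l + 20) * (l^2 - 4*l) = l^4 - 13*l^3 + 56*l^2 - 80*l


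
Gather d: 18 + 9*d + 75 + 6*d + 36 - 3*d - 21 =12*d + 108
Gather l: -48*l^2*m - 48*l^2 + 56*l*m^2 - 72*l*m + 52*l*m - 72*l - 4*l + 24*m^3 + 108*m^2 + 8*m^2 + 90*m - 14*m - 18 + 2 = l^2*(-48*m - 48) + l*(56*m^2 - 20*m - 76) + 24*m^3 + 116*m^2 + 76*m - 16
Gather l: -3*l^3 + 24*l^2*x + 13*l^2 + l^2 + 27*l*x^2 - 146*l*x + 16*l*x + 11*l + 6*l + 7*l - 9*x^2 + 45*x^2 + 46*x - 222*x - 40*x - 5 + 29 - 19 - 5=-3*l^3 + l^2*(24*x + 14) + l*(27*x^2 - 130*x + 24) + 36*x^2 - 216*x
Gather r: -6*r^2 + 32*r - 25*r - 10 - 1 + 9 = -6*r^2 + 7*r - 2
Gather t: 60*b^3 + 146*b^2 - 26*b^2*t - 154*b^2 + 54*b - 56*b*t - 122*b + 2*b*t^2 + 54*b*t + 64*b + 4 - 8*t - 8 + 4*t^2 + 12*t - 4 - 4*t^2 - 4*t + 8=60*b^3 - 8*b^2 + 2*b*t^2 - 4*b + t*(-26*b^2 - 2*b)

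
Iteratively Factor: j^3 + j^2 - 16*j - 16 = (j + 4)*(j^2 - 3*j - 4) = (j + 1)*(j + 4)*(j - 4)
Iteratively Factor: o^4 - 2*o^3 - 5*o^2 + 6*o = (o - 3)*(o^3 + o^2 - 2*o) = o*(o - 3)*(o^2 + o - 2) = o*(o - 3)*(o - 1)*(o + 2)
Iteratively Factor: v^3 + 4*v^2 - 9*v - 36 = (v - 3)*(v^2 + 7*v + 12) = (v - 3)*(v + 4)*(v + 3)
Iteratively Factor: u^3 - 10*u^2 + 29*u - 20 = (u - 5)*(u^2 - 5*u + 4) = (u - 5)*(u - 4)*(u - 1)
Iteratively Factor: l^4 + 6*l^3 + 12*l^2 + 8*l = (l + 2)*(l^3 + 4*l^2 + 4*l) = (l + 2)^2*(l^2 + 2*l) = (l + 2)^3*(l)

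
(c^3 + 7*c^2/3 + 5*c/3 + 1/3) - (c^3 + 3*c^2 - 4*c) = -2*c^2/3 + 17*c/3 + 1/3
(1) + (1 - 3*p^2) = 2 - 3*p^2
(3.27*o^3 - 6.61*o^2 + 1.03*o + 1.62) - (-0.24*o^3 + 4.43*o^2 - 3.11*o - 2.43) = 3.51*o^3 - 11.04*o^2 + 4.14*o + 4.05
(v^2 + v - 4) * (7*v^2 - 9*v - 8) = 7*v^4 - 2*v^3 - 45*v^2 + 28*v + 32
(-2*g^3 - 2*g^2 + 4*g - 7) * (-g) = 2*g^4 + 2*g^3 - 4*g^2 + 7*g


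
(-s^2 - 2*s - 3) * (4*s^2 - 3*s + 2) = -4*s^4 - 5*s^3 - 8*s^2 + 5*s - 6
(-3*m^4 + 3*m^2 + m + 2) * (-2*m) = 6*m^5 - 6*m^3 - 2*m^2 - 4*m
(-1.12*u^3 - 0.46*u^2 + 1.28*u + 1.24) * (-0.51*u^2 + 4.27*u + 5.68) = 0.5712*u^5 - 4.5478*u^4 - 8.9786*u^3 + 2.2204*u^2 + 12.5652*u + 7.0432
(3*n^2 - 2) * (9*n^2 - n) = 27*n^4 - 3*n^3 - 18*n^2 + 2*n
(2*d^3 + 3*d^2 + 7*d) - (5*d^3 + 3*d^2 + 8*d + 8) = -3*d^3 - d - 8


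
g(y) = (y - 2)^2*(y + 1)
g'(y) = (y - 2)^2 + (y + 1)*(2*y - 4) = 3*y*(y - 2)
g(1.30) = 1.13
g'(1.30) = -2.73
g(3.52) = 10.44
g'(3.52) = 16.05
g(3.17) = 5.71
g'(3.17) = 11.13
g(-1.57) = -7.26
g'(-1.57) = 16.81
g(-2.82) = -42.28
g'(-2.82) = 40.78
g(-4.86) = -181.65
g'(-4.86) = 100.02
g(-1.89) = -13.47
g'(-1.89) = 22.06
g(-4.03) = -110.17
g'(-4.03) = 72.90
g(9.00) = 490.00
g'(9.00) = 189.00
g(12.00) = 1300.00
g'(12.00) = 360.00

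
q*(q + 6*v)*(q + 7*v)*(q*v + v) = q^4*v + 13*q^3*v^2 + q^3*v + 42*q^2*v^3 + 13*q^2*v^2 + 42*q*v^3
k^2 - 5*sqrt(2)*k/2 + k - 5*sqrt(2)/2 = (k + 1)*(k - 5*sqrt(2)/2)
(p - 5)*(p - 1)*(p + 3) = p^3 - 3*p^2 - 13*p + 15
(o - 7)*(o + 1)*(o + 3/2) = o^3 - 9*o^2/2 - 16*o - 21/2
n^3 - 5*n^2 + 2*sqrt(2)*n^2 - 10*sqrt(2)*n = n*(n - 5)*(n + 2*sqrt(2))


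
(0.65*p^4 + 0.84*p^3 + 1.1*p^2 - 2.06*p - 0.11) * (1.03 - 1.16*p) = -0.754*p^5 - 0.3049*p^4 - 0.4108*p^3 + 3.5226*p^2 - 1.9942*p - 0.1133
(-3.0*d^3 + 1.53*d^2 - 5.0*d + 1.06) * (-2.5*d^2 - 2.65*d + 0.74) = 7.5*d^5 + 4.125*d^4 + 6.2255*d^3 + 11.7322*d^2 - 6.509*d + 0.7844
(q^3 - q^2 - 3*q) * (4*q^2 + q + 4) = 4*q^5 - 3*q^4 - 9*q^3 - 7*q^2 - 12*q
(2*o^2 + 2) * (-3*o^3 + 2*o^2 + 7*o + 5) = -6*o^5 + 4*o^4 + 8*o^3 + 14*o^2 + 14*o + 10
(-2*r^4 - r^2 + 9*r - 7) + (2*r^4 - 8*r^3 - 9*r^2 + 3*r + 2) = -8*r^3 - 10*r^2 + 12*r - 5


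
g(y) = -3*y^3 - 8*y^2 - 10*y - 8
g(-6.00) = 412.00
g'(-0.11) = -8.35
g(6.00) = -1004.00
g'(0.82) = -29.17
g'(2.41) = -100.83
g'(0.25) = -14.56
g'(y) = -9*y^2 - 16*y - 10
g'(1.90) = -72.89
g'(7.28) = -603.47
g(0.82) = -23.23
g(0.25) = -11.05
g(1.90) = -76.46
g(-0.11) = -6.99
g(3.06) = -199.47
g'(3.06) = -143.23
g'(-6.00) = -238.00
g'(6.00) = -430.00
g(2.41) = -120.56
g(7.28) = -1662.27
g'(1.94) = -74.91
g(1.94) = -79.41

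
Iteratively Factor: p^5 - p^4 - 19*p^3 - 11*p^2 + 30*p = (p + 3)*(p^4 - 4*p^3 - 7*p^2 + 10*p) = (p - 1)*(p + 3)*(p^3 - 3*p^2 - 10*p) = (p - 5)*(p - 1)*(p + 3)*(p^2 + 2*p) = p*(p - 5)*(p - 1)*(p + 3)*(p + 2)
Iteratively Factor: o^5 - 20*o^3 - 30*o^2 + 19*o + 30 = (o + 3)*(o^4 - 3*o^3 - 11*o^2 + 3*o + 10) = (o + 2)*(o + 3)*(o^3 - 5*o^2 - o + 5) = (o - 5)*(o + 2)*(o + 3)*(o^2 - 1) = (o - 5)*(o - 1)*(o + 2)*(o + 3)*(o + 1)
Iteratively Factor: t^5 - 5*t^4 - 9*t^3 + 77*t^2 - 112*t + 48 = (t - 1)*(t^4 - 4*t^3 - 13*t^2 + 64*t - 48) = (t - 1)^2*(t^3 - 3*t^2 - 16*t + 48) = (t - 1)^2*(t + 4)*(t^2 - 7*t + 12) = (t - 3)*(t - 1)^2*(t + 4)*(t - 4)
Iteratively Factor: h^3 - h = (h - 1)*(h^2 + h) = h*(h - 1)*(h + 1)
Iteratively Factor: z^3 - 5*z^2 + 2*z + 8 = (z - 2)*(z^2 - 3*z - 4) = (z - 2)*(z + 1)*(z - 4)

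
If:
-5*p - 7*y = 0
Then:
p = -7*y/5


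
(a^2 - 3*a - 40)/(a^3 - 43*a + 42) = (a^2 - 3*a - 40)/(a^3 - 43*a + 42)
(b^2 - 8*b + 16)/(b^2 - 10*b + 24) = (b - 4)/(b - 6)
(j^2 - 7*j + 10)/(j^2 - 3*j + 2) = (j - 5)/(j - 1)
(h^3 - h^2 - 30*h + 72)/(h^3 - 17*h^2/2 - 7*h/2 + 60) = 2*(h^2 + 2*h - 24)/(2*h^2 - 11*h - 40)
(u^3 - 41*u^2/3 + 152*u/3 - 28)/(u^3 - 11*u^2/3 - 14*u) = (3*u^2 - 23*u + 14)/(u*(3*u + 7))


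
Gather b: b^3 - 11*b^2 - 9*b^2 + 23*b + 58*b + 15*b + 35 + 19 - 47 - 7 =b^3 - 20*b^2 + 96*b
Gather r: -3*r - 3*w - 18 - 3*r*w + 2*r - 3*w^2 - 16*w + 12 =r*(-3*w - 1) - 3*w^2 - 19*w - 6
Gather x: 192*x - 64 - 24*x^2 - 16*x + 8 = -24*x^2 + 176*x - 56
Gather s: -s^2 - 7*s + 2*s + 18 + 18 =-s^2 - 5*s + 36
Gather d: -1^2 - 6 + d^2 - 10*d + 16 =d^2 - 10*d + 9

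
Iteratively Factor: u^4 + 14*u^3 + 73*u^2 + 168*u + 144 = (u + 3)*(u^3 + 11*u^2 + 40*u + 48) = (u + 3)^2*(u^2 + 8*u + 16) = (u + 3)^2*(u + 4)*(u + 4)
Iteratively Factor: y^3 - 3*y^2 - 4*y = (y)*(y^2 - 3*y - 4) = y*(y + 1)*(y - 4)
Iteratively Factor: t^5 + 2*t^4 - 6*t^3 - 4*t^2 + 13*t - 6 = (t + 3)*(t^4 - t^3 - 3*t^2 + 5*t - 2) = (t + 2)*(t + 3)*(t^3 - 3*t^2 + 3*t - 1) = (t - 1)*(t + 2)*(t + 3)*(t^2 - 2*t + 1) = (t - 1)^2*(t + 2)*(t + 3)*(t - 1)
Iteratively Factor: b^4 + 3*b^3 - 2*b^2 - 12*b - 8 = (b + 1)*(b^3 + 2*b^2 - 4*b - 8) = (b + 1)*(b + 2)*(b^2 - 4) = (b + 1)*(b + 2)^2*(b - 2)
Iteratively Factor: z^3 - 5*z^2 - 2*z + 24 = (z - 4)*(z^2 - z - 6) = (z - 4)*(z + 2)*(z - 3)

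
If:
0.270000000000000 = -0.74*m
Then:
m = -0.36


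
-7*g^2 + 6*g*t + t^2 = (-g + t)*(7*g + t)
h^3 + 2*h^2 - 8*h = h*(h - 2)*(h + 4)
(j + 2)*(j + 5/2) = j^2 + 9*j/2 + 5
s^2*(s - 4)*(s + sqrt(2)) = s^4 - 4*s^3 + sqrt(2)*s^3 - 4*sqrt(2)*s^2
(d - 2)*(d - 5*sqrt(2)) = d^2 - 5*sqrt(2)*d - 2*d + 10*sqrt(2)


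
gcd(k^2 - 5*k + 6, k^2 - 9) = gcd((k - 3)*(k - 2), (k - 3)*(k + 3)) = k - 3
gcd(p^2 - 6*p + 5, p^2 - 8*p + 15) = p - 5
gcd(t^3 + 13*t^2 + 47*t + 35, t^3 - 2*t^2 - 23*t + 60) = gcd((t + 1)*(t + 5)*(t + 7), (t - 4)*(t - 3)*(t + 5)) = t + 5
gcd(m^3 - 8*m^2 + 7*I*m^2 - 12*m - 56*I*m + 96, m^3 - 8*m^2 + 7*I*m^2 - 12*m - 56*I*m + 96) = m^3 + m^2*(-8 + 7*I) + m*(-12 - 56*I) + 96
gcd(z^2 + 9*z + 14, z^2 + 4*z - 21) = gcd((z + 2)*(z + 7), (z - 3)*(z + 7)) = z + 7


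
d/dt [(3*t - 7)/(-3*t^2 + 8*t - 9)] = (9*t^2 - 42*t + 29)/(9*t^4 - 48*t^3 + 118*t^2 - 144*t + 81)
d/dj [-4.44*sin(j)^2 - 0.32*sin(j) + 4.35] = -(8.88*sin(j) + 0.32)*cos(j)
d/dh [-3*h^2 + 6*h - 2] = 6 - 6*h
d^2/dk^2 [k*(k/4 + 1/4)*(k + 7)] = 3*k/2 + 4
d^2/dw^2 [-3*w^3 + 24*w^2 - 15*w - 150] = 48 - 18*w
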